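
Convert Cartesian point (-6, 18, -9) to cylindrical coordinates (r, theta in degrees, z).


r = sqrt((-6)^2 + 18^2) = 18.9737
theta = atan2(18, -6) = 108.4349 deg
z = -9

r = 18.9737, theta = 108.4349 deg, z = -9


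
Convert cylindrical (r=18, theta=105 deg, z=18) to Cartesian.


x = 18 * cos(105) = -4.6587
y = 18 * sin(105) = 17.3867
z = 18

(-4.6587, 17.3867, 18)


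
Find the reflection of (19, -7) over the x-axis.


Reflection across x-axis: (x, y) -> (x, -y)
(19, -7) -> (19, 7)

(19, 7)


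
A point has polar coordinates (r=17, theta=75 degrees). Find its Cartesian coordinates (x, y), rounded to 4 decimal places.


x = 17 * cos(75) = 4.3999
y = 17 * sin(75) = 16.4207

(4.3999, 16.4207)


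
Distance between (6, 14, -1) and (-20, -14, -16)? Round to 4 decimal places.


d = sqrt((-20-6)^2 + (-14-14)^2 + (-16--1)^2) = 41.0488

41.0488


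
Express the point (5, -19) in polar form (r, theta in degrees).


r = sqrt(5^2 + (-19)^2) = 19.6469
theta = atan2(-19, 5) = 284.7436 degrees

r = 19.6469, theta = 284.7436 degrees


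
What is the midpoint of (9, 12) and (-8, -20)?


Midpoint = ((9+-8)/2, (12+-20)/2) = (0.5, -4)

(0.5, -4)


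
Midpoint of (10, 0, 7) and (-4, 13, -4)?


Midpoint = ((10+-4)/2, (0+13)/2, (7+-4)/2) = (3, 6.5, 1.5)

(3, 6.5, 1.5)


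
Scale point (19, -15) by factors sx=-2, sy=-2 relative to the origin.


Scaling: (x*sx, y*sy) = (19*-2, -15*-2) = (-38, 30)

(-38, 30)


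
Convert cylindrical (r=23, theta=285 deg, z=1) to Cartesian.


x = 23 * cos(285) = 5.9528
y = 23 * sin(285) = -22.2163
z = 1

(5.9528, -22.2163, 1)


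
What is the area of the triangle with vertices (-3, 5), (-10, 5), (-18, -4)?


Area = |x1(y2-y3) + x2(y3-y1) + x3(y1-y2)| / 2
= |-3*(5--4) + -10*(-4-5) + -18*(5-5)| / 2
= 31.5

31.5


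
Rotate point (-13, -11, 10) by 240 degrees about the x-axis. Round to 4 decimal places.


x' = -13
y' = -11*cos(240) - 10*sin(240) = 14.1603
z' = -11*sin(240) + 10*cos(240) = 4.5263

(-13, 14.1603, 4.5263)


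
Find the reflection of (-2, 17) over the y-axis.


Reflection across y-axis: (x, y) -> (-x, y)
(-2, 17) -> (2, 17)

(2, 17)


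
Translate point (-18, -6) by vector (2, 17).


Translation: (x+dx, y+dy) = (-18+2, -6+17) = (-16, 11)

(-16, 11)


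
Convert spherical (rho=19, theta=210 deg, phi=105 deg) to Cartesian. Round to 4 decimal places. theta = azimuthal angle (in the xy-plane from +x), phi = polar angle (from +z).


x = 19 * sin(105) * cos(210) = -15.8938
y = 19 * sin(105) * sin(210) = -9.1763
z = 19 * cos(105) = -4.9176

(-15.8938, -9.1763, -4.9176)


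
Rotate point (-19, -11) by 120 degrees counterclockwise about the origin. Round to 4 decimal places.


x' = -19*cos(120) - -11*sin(120) = 19.0263
y' = -19*sin(120) + -11*cos(120) = -10.9545

(19.0263, -10.9545)


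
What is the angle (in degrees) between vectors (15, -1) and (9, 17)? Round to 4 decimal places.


dot = 15*9 + -1*17 = 118
|u| = 15.0333, |v| = 19.2354
cos(angle) = 0.4081
angle = 65.9168 degrees

65.9168 degrees


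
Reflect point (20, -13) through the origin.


Reflection through origin: (x, y) -> (-x, -y)
(20, -13) -> (-20, 13)

(-20, 13)


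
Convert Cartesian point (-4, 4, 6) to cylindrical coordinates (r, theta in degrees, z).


r = sqrt((-4)^2 + 4^2) = 5.6569
theta = atan2(4, -4) = 135 deg
z = 6

r = 5.6569, theta = 135 deg, z = 6


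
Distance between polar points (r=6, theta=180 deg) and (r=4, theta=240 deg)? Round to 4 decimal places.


d = sqrt(r1^2 + r2^2 - 2*r1*r2*cos(t2-t1))
d = sqrt(6^2 + 4^2 - 2*6*4*cos(240-180)) = 5.2915

5.2915


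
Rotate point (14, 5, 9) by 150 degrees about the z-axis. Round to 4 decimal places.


x' = 14*cos(150) - 5*sin(150) = -14.6244
y' = 14*sin(150) + 5*cos(150) = 2.6699
z' = 9

(-14.6244, 2.6699, 9)


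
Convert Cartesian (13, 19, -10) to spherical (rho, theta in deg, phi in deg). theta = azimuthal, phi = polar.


rho = sqrt(13^2 + 19^2 + (-10)^2) = 25.0998
theta = atan2(19, 13) = 55.6197 deg
phi = acos(-10/25.0998) = 113.4788 deg

rho = 25.0998, theta = 55.6197 deg, phi = 113.4788 deg


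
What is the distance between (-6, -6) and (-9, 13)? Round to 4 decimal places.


d = sqrt((-9--6)^2 + (13--6)^2) = 19.2354

19.2354


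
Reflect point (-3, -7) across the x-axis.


Reflection across x-axis: (x, y) -> (x, -y)
(-3, -7) -> (-3, 7)

(-3, 7)


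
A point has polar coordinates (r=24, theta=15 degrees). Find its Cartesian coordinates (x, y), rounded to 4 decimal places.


x = 24 * cos(15) = 23.1822
y = 24 * sin(15) = 6.2117

(23.1822, 6.2117)


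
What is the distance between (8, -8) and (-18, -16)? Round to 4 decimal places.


d = sqrt((-18-8)^2 + (-16--8)^2) = 27.2029

27.2029


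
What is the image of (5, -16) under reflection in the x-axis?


Reflection across x-axis: (x, y) -> (x, -y)
(5, -16) -> (5, 16)

(5, 16)


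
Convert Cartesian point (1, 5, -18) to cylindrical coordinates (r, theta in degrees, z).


r = sqrt(1^2 + 5^2) = 5.099
theta = atan2(5, 1) = 78.6901 deg
z = -18

r = 5.099, theta = 78.6901 deg, z = -18


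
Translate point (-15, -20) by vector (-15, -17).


Translation: (x+dx, y+dy) = (-15+-15, -20+-17) = (-30, -37)

(-30, -37)


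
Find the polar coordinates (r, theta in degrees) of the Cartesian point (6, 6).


r = sqrt(6^2 + 6^2) = 8.4853
theta = atan2(6, 6) = 45 degrees

r = 8.4853, theta = 45 degrees


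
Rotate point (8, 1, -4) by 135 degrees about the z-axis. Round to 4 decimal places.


x' = 8*cos(135) - 1*sin(135) = -6.364
y' = 8*sin(135) + 1*cos(135) = 4.9497
z' = -4

(-6.364, 4.9497, -4)


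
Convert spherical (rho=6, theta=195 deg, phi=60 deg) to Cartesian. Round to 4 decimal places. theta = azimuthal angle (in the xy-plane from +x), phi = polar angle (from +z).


x = 6 * sin(60) * cos(195) = -5.0191
y = 6 * sin(60) * sin(195) = -1.3449
z = 6 * cos(60) = 3

(-5.0191, -1.3449, 3)


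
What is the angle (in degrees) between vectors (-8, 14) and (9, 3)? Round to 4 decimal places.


dot = -8*9 + 14*3 = -30
|u| = 16.1245, |v| = 9.4868
cos(angle) = -0.1961
angle = 101.3099 degrees

101.3099 degrees


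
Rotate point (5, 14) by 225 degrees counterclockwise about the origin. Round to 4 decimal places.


x' = 5*cos(225) - 14*sin(225) = 6.364
y' = 5*sin(225) + 14*cos(225) = -13.435

(6.364, -13.435)


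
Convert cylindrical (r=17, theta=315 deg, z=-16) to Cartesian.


x = 17 * cos(315) = 12.0208
y = 17 * sin(315) = -12.0208
z = -16

(12.0208, -12.0208, -16)


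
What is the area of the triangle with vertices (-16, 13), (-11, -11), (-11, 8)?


Area = |x1(y2-y3) + x2(y3-y1) + x3(y1-y2)| / 2
= |-16*(-11-8) + -11*(8-13) + -11*(13--11)| / 2
= 47.5

47.5


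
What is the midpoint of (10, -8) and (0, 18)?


Midpoint = ((10+0)/2, (-8+18)/2) = (5, 5)

(5, 5)


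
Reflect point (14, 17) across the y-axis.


Reflection across y-axis: (x, y) -> (-x, y)
(14, 17) -> (-14, 17)

(-14, 17)


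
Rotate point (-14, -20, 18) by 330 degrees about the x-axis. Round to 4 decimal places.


x' = -14
y' = -20*cos(330) - 18*sin(330) = -8.3205
z' = -20*sin(330) + 18*cos(330) = 25.5885

(-14, -8.3205, 25.5885)


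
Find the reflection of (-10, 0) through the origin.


Reflection through origin: (x, y) -> (-x, -y)
(-10, 0) -> (10, 0)

(10, 0)


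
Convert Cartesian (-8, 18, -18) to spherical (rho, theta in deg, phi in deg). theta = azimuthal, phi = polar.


rho = sqrt((-8)^2 + 18^2 + (-18)^2) = 26.6833
theta = atan2(18, -8) = 113.9625 deg
phi = acos(-18/26.6833) = 132.4214 deg

rho = 26.6833, theta = 113.9625 deg, phi = 132.4214 deg


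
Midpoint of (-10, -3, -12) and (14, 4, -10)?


Midpoint = ((-10+14)/2, (-3+4)/2, (-12+-10)/2) = (2, 0.5, -11)

(2, 0.5, -11)


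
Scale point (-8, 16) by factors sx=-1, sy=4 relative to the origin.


Scaling: (x*sx, y*sy) = (-8*-1, 16*4) = (8, 64)

(8, 64)


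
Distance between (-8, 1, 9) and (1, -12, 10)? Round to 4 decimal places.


d = sqrt((1--8)^2 + (-12-1)^2 + (10-9)^2) = 15.843

15.843


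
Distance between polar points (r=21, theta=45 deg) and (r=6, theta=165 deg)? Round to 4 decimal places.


d = sqrt(r1^2 + r2^2 - 2*r1*r2*cos(t2-t1))
d = sqrt(21^2 + 6^2 - 2*21*6*cos(165-45)) = 24.5561

24.5561


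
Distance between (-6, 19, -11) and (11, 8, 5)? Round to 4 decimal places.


d = sqrt((11--6)^2 + (8-19)^2 + (5--11)^2) = 25.807

25.807


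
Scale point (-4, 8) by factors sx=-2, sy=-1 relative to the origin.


Scaling: (x*sx, y*sy) = (-4*-2, 8*-1) = (8, -8)

(8, -8)


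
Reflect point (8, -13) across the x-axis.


Reflection across x-axis: (x, y) -> (x, -y)
(8, -13) -> (8, 13)

(8, 13)


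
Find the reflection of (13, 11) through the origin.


Reflection through origin: (x, y) -> (-x, -y)
(13, 11) -> (-13, -11)

(-13, -11)


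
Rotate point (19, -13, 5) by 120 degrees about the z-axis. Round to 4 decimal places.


x' = 19*cos(120) - -13*sin(120) = 1.7583
y' = 19*sin(120) + -13*cos(120) = 22.9545
z' = 5

(1.7583, 22.9545, 5)


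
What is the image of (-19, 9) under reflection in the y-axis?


Reflection across y-axis: (x, y) -> (-x, y)
(-19, 9) -> (19, 9)

(19, 9)


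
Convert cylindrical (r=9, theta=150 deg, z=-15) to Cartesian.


x = 9 * cos(150) = -7.7942
y = 9 * sin(150) = 4.5
z = -15

(-7.7942, 4.5, -15)


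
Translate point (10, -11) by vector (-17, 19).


Translation: (x+dx, y+dy) = (10+-17, -11+19) = (-7, 8)

(-7, 8)


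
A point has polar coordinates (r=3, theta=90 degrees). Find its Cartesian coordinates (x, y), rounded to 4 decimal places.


x = 3 * cos(90) = 0
y = 3 * sin(90) = 3

(0, 3)


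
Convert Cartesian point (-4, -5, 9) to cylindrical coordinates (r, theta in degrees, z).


r = sqrt((-4)^2 + (-5)^2) = 6.4031
theta = atan2(-5, -4) = 231.3402 deg
z = 9

r = 6.4031, theta = 231.3402 deg, z = 9


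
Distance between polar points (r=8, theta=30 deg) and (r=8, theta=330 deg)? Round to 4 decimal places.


d = sqrt(r1^2 + r2^2 - 2*r1*r2*cos(t2-t1))
d = sqrt(8^2 + 8^2 - 2*8*8*cos(330-30)) = 8

8


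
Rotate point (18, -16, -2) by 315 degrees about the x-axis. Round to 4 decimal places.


x' = 18
y' = -16*cos(315) - -2*sin(315) = -12.7279
z' = -16*sin(315) + -2*cos(315) = 9.8995

(18, -12.7279, 9.8995)


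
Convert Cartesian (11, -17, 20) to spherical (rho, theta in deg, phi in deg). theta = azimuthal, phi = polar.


rho = sqrt(11^2 + (-17)^2 + 20^2) = 28.4605
theta = atan2(-17, 11) = 302.9052 deg
phi = acos(20/28.4605) = 45.3537 deg

rho = 28.4605, theta = 302.9052 deg, phi = 45.3537 deg


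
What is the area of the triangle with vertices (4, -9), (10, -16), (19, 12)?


Area = |x1(y2-y3) + x2(y3-y1) + x3(y1-y2)| / 2
= |4*(-16-12) + 10*(12--9) + 19*(-9--16)| / 2
= 115.5

115.5


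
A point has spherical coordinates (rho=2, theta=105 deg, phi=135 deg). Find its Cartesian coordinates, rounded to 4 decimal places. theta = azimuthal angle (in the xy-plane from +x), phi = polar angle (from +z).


x = 2 * sin(135) * cos(105) = -0.366
y = 2 * sin(135) * sin(105) = 1.366
z = 2 * cos(135) = -1.4142

(-0.366, 1.366, -1.4142)


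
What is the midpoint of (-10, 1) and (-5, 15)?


Midpoint = ((-10+-5)/2, (1+15)/2) = (-7.5, 8)

(-7.5, 8)


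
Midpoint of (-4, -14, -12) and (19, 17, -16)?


Midpoint = ((-4+19)/2, (-14+17)/2, (-12+-16)/2) = (7.5, 1.5, -14)

(7.5, 1.5, -14)


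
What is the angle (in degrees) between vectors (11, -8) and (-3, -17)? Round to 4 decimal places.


dot = 11*-3 + -8*-17 = 103
|u| = 13.6015, |v| = 17.2627
cos(angle) = 0.4387
angle = 63.9806 degrees

63.9806 degrees


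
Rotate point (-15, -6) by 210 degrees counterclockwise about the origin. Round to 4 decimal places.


x' = -15*cos(210) - -6*sin(210) = 9.9904
y' = -15*sin(210) + -6*cos(210) = 12.6962

(9.9904, 12.6962)


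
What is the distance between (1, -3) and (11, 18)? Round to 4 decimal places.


d = sqrt((11-1)^2 + (18--3)^2) = 23.2594

23.2594


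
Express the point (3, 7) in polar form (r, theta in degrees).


r = sqrt(3^2 + 7^2) = 7.6158
theta = atan2(7, 3) = 66.8014 degrees

r = 7.6158, theta = 66.8014 degrees


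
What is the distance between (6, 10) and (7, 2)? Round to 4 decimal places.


d = sqrt((7-6)^2 + (2-10)^2) = 8.0623

8.0623


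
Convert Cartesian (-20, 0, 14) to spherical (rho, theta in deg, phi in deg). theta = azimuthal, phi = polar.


rho = sqrt((-20)^2 + 0^2 + 14^2) = 24.4131
theta = atan2(0, -20) = 180 deg
phi = acos(14/24.4131) = 55.008 deg

rho = 24.4131, theta = 180 deg, phi = 55.008 deg


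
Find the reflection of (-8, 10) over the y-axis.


Reflection across y-axis: (x, y) -> (-x, y)
(-8, 10) -> (8, 10)

(8, 10)


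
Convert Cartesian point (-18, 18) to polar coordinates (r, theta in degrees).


r = sqrt((-18)^2 + 18^2) = 25.4558
theta = atan2(18, -18) = 135 degrees

r = 25.4558, theta = 135 degrees


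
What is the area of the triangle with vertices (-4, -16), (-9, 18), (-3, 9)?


Area = |x1(y2-y3) + x2(y3-y1) + x3(y1-y2)| / 2
= |-4*(18-9) + -9*(9--16) + -3*(-16-18)| / 2
= 79.5

79.5


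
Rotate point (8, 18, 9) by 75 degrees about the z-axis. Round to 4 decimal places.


x' = 8*cos(75) - 18*sin(75) = -15.3161
y' = 8*sin(75) + 18*cos(75) = 12.3861
z' = 9

(-15.3161, 12.3861, 9)


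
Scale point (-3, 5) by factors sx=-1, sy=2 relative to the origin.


Scaling: (x*sx, y*sy) = (-3*-1, 5*2) = (3, 10)

(3, 10)


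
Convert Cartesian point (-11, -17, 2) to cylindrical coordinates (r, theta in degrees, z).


r = sqrt((-11)^2 + (-17)^2) = 20.2485
theta = atan2(-17, -11) = 237.0948 deg
z = 2

r = 20.2485, theta = 237.0948 deg, z = 2


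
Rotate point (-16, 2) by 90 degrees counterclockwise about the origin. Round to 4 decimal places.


x' = -16*cos(90) - 2*sin(90) = -2
y' = -16*sin(90) + 2*cos(90) = -16

(-2, -16)


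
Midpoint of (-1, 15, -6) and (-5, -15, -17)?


Midpoint = ((-1+-5)/2, (15+-15)/2, (-6+-17)/2) = (-3, 0, -11.5)

(-3, 0, -11.5)


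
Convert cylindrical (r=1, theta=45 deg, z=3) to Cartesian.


x = 1 * cos(45) = 0.7071
y = 1 * sin(45) = 0.7071
z = 3

(0.7071, 0.7071, 3)


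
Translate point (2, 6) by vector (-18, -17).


Translation: (x+dx, y+dy) = (2+-18, 6+-17) = (-16, -11)

(-16, -11)


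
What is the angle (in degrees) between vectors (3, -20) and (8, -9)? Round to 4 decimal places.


dot = 3*8 + -20*-9 = 204
|u| = 20.2237, |v| = 12.0416
cos(angle) = 0.8377
angle = 33.1028 degrees

33.1028 degrees


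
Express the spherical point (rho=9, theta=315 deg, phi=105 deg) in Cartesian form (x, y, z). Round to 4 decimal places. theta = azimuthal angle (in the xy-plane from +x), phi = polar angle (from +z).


x = 9 * sin(105) * cos(315) = 6.1471
y = 9 * sin(105) * sin(315) = -6.1471
z = 9 * cos(105) = -2.3294

(6.1471, -6.1471, -2.3294)


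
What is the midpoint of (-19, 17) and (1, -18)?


Midpoint = ((-19+1)/2, (17+-18)/2) = (-9, -0.5)

(-9, -0.5)


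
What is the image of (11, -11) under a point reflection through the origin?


Reflection through origin: (x, y) -> (-x, -y)
(11, -11) -> (-11, 11)

(-11, 11)


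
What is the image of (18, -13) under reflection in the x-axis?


Reflection across x-axis: (x, y) -> (x, -y)
(18, -13) -> (18, 13)

(18, 13)


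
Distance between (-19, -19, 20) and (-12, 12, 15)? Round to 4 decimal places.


d = sqrt((-12--19)^2 + (12--19)^2 + (15-20)^2) = 32.1714

32.1714


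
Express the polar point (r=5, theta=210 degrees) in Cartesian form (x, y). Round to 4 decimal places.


x = 5 * cos(210) = -4.3301
y = 5 * sin(210) = -2.5

(-4.3301, -2.5)


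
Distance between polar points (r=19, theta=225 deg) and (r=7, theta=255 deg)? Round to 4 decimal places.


d = sqrt(r1^2 + r2^2 - 2*r1*r2*cos(t2-t1))
d = sqrt(19^2 + 7^2 - 2*19*7*cos(255-225)) = 13.4029

13.4029


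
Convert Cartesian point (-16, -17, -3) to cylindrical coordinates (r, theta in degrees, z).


r = sqrt((-16)^2 + (-17)^2) = 23.3452
theta = atan2(-17, -16) = 226.7357 deg
z = -3

r = 23.3452, theta = 226.7357 deg, z = -3


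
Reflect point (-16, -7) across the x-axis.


Reflection across x-axis: (x, y) -> (x, -y)
(-16, -7) -> (-16, 7)

(-16, 7)


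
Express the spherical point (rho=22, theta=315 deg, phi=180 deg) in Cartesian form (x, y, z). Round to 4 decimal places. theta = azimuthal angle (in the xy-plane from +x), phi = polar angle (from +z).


x = 22 * sin(180) * cos(315) = 0
y = 22 * sin(180) * sin(315) = 0
z = 22 * cos(180) = -22

(0, 0, -22)


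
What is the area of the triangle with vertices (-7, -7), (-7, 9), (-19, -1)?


Area = |x1(y2-y3) + x2(y3-y1) + x3(y1-y2)| / 2
= |-7*(9--1) + -7*(-1--7) + -19*(-7-9)| / 2
= 96

96


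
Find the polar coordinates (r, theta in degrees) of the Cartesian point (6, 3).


r = sqrt(6^2 + 3^2) = 6.7082
theta = atan2(3, 6) = 26.5651 degrees

r = 6.7082, theta = 26.5651 degrees


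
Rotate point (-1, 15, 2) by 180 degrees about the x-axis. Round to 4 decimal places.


x' = -1
y' = 15*cos(180) - 2*sin(180) = -15
z' = 15*sin(180) + 2*cos(180) = -2

(-1, -15, -2)


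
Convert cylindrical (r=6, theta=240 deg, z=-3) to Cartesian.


x = 6 * cos(240) = -3
y = 6 * sin(240) = -5.1962
z = -3

(-3, -5.1962, -3)


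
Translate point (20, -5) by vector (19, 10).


Translation: (x+dx, y+dy) = (20+19, -5+10) = (39, 5)

(39, 5)


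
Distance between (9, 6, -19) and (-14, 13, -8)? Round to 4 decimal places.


d = sqrt((-14-9)^2 + (13-6)^2 + (-8--19)^2) = 26.4386

26.4386


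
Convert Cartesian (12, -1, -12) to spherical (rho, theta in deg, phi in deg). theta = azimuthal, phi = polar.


rho = sqrt(12^2 + (-1)^2 + (-12)^2) = 17
theta = atan2(-1, 12) = 355.2364 deg
phi = acos(-12/17) = 134.9009 deg

rho = 17, theta = 355.2364 deg, phi = 134.9009 deg


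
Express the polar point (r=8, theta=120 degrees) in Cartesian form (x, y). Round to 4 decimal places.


x = 8 * cos(120) = -4
y = 8 * sin(120) = 6.9282

(-4, 6.9282)


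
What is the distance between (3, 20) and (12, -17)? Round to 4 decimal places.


d = sqrt((12-3)^2 + (-17-20)^2) = 38.0789

38.0789


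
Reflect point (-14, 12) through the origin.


Reflection through origin: (x, y) -> (-x, -y)
(-14, 12) -> (14, -12)

(14, -12)


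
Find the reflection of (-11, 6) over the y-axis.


Reflection across y-axis: (x, y) -> (-x, y)
(-11, 6) -> (11, 6)

(11, 6)


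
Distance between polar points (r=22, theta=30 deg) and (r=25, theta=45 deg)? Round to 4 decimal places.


d = sqrt(r1^2 + r2^2 - 2*r1*r2*cos(t2-t1))
d = sqrt(22^2 + 25^2 - 2*22*25*cos(45-30)) = 6.8177

6.8177


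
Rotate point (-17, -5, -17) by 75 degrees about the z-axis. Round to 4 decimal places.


x' = -17*cos(75) - -5*sin(75) = 0.4297
y' = -17*sin(75) + -5*cos(75) = -17.7148
z' = -17

(0.4297, -17.7148, -17)


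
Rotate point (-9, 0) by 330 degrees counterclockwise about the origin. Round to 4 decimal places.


x' = -9*cos(330) - 0*sin(330) = -7.7942
y' = -9*sin(330) + 0*cos(330) = 4.5

(-7.7942, 4.5)


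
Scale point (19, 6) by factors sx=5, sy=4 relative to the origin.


Scaling: (x*sx, y*sy) = (19*5, 6*4) = (95, 24)

(95, 24)


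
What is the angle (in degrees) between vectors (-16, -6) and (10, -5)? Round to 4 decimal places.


dot = -16*10 + -6*-5 = -130
|u| = 17.088, |v| = 11.1803
cos(angle) = -0.6805
angle = 132.8789 degrees

132.8789 degrees


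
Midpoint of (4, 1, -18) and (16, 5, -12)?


Midpoint = ((4+16)/2, (1+5)/2, (-18+-12)/2) = (10, 3, -15)

(10, 3, -15)


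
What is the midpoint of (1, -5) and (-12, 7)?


Midpoint = ((1+-12)/2, (-5+7)/2) = (-5.5, 1)

(-5.5, 1)


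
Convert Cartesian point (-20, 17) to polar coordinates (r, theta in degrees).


r = sqrt((-20)^2 + 17^2) = 26.2488
theta = atan2(17, -20) = 139.6355 degrees

r = 26.2488, theta = 139.6355 degrees


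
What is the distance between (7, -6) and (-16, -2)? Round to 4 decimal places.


d = sqrt((-16-7)^2 + (-2--6)^2) = 23.3452

23.3452


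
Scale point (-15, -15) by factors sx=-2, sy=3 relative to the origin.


Scaling: (x*sx, y*sy) = (-15*-2, -15*3) = (30, -45)

(30, -45)


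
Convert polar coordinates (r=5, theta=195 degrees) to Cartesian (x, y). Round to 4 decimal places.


x = 5 * cos(195) = -4.8296
y = 5 * sin(195) = -1.2941

(-4.8296, -1.2941)


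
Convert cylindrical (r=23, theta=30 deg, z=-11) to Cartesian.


x = 23 * cos(30) = 19.9186
y = 23 * sin(30) = 11.5
z = -11

(19.9186, 11.5, -11)


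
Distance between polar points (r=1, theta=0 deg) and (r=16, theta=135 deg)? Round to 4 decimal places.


d = sqrt(r1^2 + r2^2 - 2*r1*r2*cos(t2-t1))
d = sqrt(1^2 + 16^2 - 2*1*16*cos(135-0)) = 16.7221

16.7221


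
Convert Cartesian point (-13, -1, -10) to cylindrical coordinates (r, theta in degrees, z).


r = sqrt((-13)^2 + (-1)^2) = 13.0384
theta = atan2(-1, -13) = 184.3987 deg
z = -10

r = 13.0384, theta = 184.3987 deg, z = -10


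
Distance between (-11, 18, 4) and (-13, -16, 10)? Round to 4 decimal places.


d = sqrt((-13--11)^2 + (-16-18)^2 + (10-4)^2) = 34.5832

34.5832


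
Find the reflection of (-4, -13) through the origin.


Reflection through origin: (x, y) -> (-x, -y)
(-4, -13) -> (4, 13)

(4, 13)


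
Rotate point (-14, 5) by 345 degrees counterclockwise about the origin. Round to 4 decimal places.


x' = -14*cos(345) - 5*sin(345) = -12.2289
y' = -14*sin(345) + 5*cos(345) = 8.4531

(-12.2289, 8.4531)


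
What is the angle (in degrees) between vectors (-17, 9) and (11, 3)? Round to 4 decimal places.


dot = -17*11 + 9*3 = -160
|u| = 19.2354, |v| = 11.4018
cos(angle) = -0.7295
angle = 136.8476 degrees

136.8476 degrees


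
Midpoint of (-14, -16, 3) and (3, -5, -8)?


Midpoint = ((-14+3)/2, (-16+-5)/2, (3+-8)/2) = (-5.5, -10.5, -2.5)

(-5.5, -10.5, -2.5)


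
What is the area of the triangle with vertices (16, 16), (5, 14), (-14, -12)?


Area = |x1(y2-y3) + x2(y3-y1) + x3(y1-y2)| / 2
= |16*(14--12) + 5*(-12-16) + -14*(16-14)| / 2
= 124

124


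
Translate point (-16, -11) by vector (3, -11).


Translation: (x+dx, y+dy) = (-16+3, -11+-11) = (-13, -22)

(-13, -22)


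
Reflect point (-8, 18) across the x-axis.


Reflection across x-axis: (x, y) -> (x, -y)
(-8, 18) -> (-8, -18)

(-8, -18)


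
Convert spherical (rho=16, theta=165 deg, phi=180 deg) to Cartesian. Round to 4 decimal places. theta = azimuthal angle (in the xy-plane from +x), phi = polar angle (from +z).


x = 16 * sin(180) * cos(165) = 0
y = 16 * sin(180) * sin(165) = 0
z = 16 * cos(180) = -16

(0, 0, -16)


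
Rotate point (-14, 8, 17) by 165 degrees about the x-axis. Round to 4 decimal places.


x' = -14
y' = 8*cos(165) - 17*sin(165) = -12.1273
z' = 8*sin(165) + 17*cos(165) = -14.3502

(-14, -12.1273, -14.3502)


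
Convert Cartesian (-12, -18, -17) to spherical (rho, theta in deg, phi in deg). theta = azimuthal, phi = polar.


rho = sqrt((-12)^2 + (-18)^2 + (-17)^2) = 27.5136
theta = atan2(-18, -12) = 236.3099 deg
phi = acos(-17/27.5136) = 128.1612 deg

rho = 27.5136, theta = 236.3099 deg, phi = 128.1612 deg


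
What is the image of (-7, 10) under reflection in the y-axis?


Reflection across y-axis: (x, y) -> (-x, y)
(-7, 10) -> (7, 10)

(7, 10)


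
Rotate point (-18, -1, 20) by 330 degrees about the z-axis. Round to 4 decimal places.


x' = -18*cos(330) - -1*sin(330) = -16.0885
y' = -18*sin(330) + -1*cos(330) = 8.134
z' = 20

(-16.0885, 8.134, 20)


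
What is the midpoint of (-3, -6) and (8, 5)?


Midpoint = ((-3+8)/2, (-6+5)/2) = (2.5, -0.5)

(2.5, -0.5)


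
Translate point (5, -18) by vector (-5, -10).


Translation: (x+dx, y+dy) = (5+-5, -18+-10) = (0, -28)

(0, -28)


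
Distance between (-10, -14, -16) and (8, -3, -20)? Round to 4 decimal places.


d = sqrt((8--10)^2 + (-3--14)^2 + (-20--16)^2) = 21.4709

21.4709


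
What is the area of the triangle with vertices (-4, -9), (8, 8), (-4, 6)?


Area = |x1(y2-y3) + x2(y3-y1) + x3(y1-y2)| / 2
= |-4*(8-6) + 8*(6--9) + -4*(-9-8)| / 2
= 90

90


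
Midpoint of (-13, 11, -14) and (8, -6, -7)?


Midpoint = ((-13+8)/2, (11+-6)/2, (-14+-7)/2) = (-2.5, 2.5, -10.5)

(-2.5, 2.5, -10.5)


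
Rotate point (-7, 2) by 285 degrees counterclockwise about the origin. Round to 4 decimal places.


x' = -7*cos(285) - 2*sin(285) = 0.1201
y' = -7*sin(285) + 2*cos(285) = 7.2791

(0.1201, 7.2791)


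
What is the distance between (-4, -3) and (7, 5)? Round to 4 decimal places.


d = sqrt((7--4)^2 + (5--3)^2) = 13.6015

13.6015


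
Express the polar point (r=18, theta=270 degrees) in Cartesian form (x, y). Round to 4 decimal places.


x = 18 * cos(270) = 0
y = 18 * sin(270) = -18

(0, -18)


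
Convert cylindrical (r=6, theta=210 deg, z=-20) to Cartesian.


x = 6 * cos(210) = -5.1962
y = 6 * sin(210) = -3
z = -20

(-5.1962, -3, -20)


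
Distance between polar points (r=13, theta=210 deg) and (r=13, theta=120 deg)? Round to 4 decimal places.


d = sqrt(r1^2 + r2^2 - 2*r1*r2*cos(t2-t1))
d = sqrt(13^2 + 13^2 - 2*13*13*cos(120-210)) = 18.3848

18.3848


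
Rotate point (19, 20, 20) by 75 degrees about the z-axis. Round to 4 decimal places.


x' = 19*cos(75) - 20*sin(75) = -14.401
y' = 19*sin(75) + 20*cos(75) = 23.529
z' = 20

(-14.401, 23.529, 20)


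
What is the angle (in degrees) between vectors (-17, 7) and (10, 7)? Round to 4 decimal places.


dot = -17*10 + 7*7 = -121
|u| = 18.3848, |v| = 12.2066
cos(angle) = -0.5392
angle = 122.6278 degrees

122.6278 degrees


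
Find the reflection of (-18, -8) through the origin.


Reflection through origin: (x, y) -> (-x, -y)
(-18, -8) -> (18, 8)

(18, 8)


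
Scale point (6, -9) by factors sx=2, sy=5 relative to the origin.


Scaling: (x*sx, y*sy) = (6*2, -9*5) = (12, -45)

(12, -45)


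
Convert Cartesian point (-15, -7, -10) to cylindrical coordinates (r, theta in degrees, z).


r = sqrt((-15)^2 + (-7)^2) = 16.5529
theta = atan2(-7, -15) = 205.0169 deg
z = -10

r = 16.5529, theta = 205.0169 deg, z = -10


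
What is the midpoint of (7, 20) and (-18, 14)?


Midpoint = ((7+-18)/2, (20+14)/2) = (-5.5, 17)

(-5.5, 17)


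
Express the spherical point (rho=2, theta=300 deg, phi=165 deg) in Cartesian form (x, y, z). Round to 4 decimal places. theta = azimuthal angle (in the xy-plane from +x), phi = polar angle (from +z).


x = 2 * sin(165) * cos(300) = 0.2588
y = 2 * sin(165) * sin(300) = -0.4483
z = 2 * cos(165) = -1.9319

(0.2588, -0.4483, -1.9319)


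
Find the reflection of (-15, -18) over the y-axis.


Reflection across y-axis: (x, y) -> (-x, y)
(-15, -18) -> (15, -18)

(15, -18)


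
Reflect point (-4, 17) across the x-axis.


Reflection across x-axis: (x, y) -> (x, -y)
(-4, 17) -> (-4, -17)

(-4, -17)


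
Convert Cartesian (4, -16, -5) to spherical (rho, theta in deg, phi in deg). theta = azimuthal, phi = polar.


rho = sqrt(4^2 + (-16)^2 + (-5)^2) = 17.2337
theta = atan2(-16, 4) = 284.0362 deg
phi = acos(-5/17.2337) = 106.8657 deg

rho = 17.2337, theta = 284.0362 deg, phi = 106.8657 deg


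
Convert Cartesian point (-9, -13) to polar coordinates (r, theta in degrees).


r = sqrt((-9)^2 + (-13)^2) = 15.8114
theta = atan2(-13, -9) = 235.3048 degrees

r = 15.8114, theta = 235.3048 degrees


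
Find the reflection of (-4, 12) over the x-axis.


Reflection across x-axis: (x, y) -> (x, -y)
(-4, 12) -> (-4, -12)

(-4, -12)


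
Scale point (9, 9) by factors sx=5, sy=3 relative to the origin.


Scaling: (x*sx, y*sy) = (9*5, 9*3) = (45, 27)

(45, 27)


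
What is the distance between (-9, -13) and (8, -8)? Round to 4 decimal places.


d = sqrt((8--9)^2 + (-8--13)^2) = 17.72

17.72


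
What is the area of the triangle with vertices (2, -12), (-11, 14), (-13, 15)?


Area = |x1(y2-y3) + x2(y3-y1) + x3(y1-y2)| / 2
= |2*(14-15) + -11*(15--12) + -13*(-12-14)| / 2
= 19.5

19.5


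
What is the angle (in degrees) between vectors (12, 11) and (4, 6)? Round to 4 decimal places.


dot = 12*4 + 11*6 = 114
|u| = 16.2788, |v| = 7.2111
cos(angle) = 0.9711
angle = 13.7995 degrees

13.7995 degrees


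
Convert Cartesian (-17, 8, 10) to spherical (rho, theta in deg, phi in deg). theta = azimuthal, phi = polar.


rho = sqrt((-17)^2 + 8^2 + 10^2) = 21.2838
theta = atan2(8, -17) = 154.7989 deg
phi = acos(10/21.2838) = 61.976 deg

rho = 21.2838, theta = 154.7989 deg, phi = 61.976 deg


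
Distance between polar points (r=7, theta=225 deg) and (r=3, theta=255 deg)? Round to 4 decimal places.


d = sqrt(r1^2 + r2^2 - 2*r1*r2*cos(t2-t1))
d = sqrt(7^2 + 3^2 - 2*7*3*cos(255-225)) = 4.6505

4.6505


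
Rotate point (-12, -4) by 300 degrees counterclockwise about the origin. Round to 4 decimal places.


x' = -12*cos(300) - -4*sin(300) = -9.4641
y' = -12*sin(300) + -4*cos(300) = 8.3923

(-9.4641, 8.3923)


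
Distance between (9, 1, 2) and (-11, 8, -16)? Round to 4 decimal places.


d = sqrt((-11-9)^2 + (8-1)^2 + (-16-2)^2) = 27.8029

27.8029


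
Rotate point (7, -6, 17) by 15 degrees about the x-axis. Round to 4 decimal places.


x' = 7
y' = -6*cos(15) - 17*sin(15) = -10.1955
z' = -6*sin(15) + 17*cos(15) = 14.8678

(7, -10.1955, 14.8678)


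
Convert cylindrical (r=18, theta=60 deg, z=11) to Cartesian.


x = 18 * cos(60) = 9
y = 18 * sin(60) = 15.5885
z = 11

(9, 15.5885, 11)


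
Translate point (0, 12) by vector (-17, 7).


Translation: (x+dx, y+dy) = (0+-17, 12+7) = (-17, 19)

(-17, 19)


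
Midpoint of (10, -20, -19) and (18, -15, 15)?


Midpoint = ((10+18)/2, (-20+-15)/2, (-19+15)/2) = (14, -17.5, -2)

(14, -17.5, -2)


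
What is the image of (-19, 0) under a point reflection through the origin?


Reflection through origin: (x, y) -> (-x, -y)
(-19, 0) -> (19, 0)

(19, 0)


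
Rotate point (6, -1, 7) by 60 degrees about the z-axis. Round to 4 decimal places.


x' = 6*cos(60) - -1*sin(60) = 3.866
y' = 6*sin(60) + -1*cos(60) = 4.6962
z' = 7

(3.866, 4.6962, 7)


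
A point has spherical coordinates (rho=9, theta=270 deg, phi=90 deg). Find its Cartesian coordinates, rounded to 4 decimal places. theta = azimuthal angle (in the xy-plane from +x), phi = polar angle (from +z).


x = 9 * sin(90) * cos(270) = 0
y = 9 * sin(90) * sin(270) = -9
z = 9 * cos(90) = 0

(0, -9, 0)


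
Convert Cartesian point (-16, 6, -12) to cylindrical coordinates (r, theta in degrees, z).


r = sqrt((-16)^2 + 6^2) = 17.088
theta = atan2(6, -16) = 159.444 deg
z = -12

r = 17.088, theta = 159.444 deg, z = -12


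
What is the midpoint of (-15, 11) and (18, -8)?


Midpoint = ((-15+18)/2, (11+-8)/2) = (1.5, 1.5)

(1.5, 1.5)


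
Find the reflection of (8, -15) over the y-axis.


Reflection across y-axis: (x, y) -> (-x, y)
(8, -15) -> (-8, -15)

(-8, -15)


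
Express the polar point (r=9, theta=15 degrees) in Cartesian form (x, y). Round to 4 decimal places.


x = 9 * cos(15) = 8.6933
y = 9 * sin(15) = 2.3294

(8.6933, 2.3294)


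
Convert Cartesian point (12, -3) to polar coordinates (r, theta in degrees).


r = sqrt(12^2 + (-3)^2) = 12.3693
theta = atan2(-3, 12) = 345.9638 degrees

r = 12.3693, theta = 345.9638 degrees


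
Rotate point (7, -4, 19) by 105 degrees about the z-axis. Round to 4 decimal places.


x' = 7*cos(105) - -4*sin(105) = 2.052
y' = 7*sin(105) + -4*cos(105) = 7.7968
z' = 19

(2.052, 7.7968, 19)


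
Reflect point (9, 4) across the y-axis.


Reflection across y-axis: (x, y) -> (-x, y)
(9, 4) -> (-9, 4)

(-9, 4)


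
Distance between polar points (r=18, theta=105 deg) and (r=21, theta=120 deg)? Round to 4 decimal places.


d = sqrt(r1^2 + r2^2 - 2*r1*r2*cos(t2-t1))
d = sqrt(18^2 + 21^2 - 2*18*21*cos(120-105)) = 5.8958

5.8958


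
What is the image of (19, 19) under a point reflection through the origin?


Reflection through origin: (x, y) -> (-x, -y)
(19, 19) -> (-19, -19)

(-19, -19)


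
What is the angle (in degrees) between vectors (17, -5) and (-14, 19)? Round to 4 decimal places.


dot = 17*-14 + -5*19 = -333
|u| = 17.72, |v| = 23.6008
cos(angle) = -0.7963
angle = 142.7739 degrees

142.7739 degrees


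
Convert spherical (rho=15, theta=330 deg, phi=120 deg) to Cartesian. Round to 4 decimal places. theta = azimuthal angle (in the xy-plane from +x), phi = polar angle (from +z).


x = 15 * sin(120) * cos(330) = 11.25
y = 15 * sin(120) * sin(330) = -6.4952
z = 15 * cos(120) = -7.5

(11.25, -6.4952, -7.5)


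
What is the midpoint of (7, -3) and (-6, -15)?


Midpoint = ((7+-6)/2, (-3+-15)/2) = (0.5, -9)

(0.5, -9)


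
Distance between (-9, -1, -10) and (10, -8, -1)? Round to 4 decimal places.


d = sqrt((10--9)^2 + (-8--1)^2 + (-1--10)^2) = 22.1585

22.1585


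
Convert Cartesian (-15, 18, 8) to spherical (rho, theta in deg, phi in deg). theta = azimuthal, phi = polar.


rho = sqrt((-15)^2 + 18^2 + 8^2) = 24.7588
theta = atan2(18, -15) = 129.8056 deg
phi = acos(8/24.7588) = 71.1485 deg

rho = 24.7588, theta = 129.8056 deg, phi = 71.1485 deg


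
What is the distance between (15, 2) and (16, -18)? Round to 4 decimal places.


d = sqrt((16-15)^2 + (-18-2)^2) = 20.025

20.025


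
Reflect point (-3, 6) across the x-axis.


Reflection across x-axis: (x, y) -> (x, -y)
(-3, 6) -> (-3, -6)

(-3, -6)


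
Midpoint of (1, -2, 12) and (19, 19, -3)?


Midpoint = ((1+19)/2, (-2+19)/2, (12+-3)/2) = (10, 8.5, 4.5)

(10, 8.5, 4.5)


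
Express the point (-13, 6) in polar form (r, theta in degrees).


r = sqrt((-13)^2 + 6^2) = 14.3178
theta = atan2(6, -13) = 155.2249 degrees

r = 14.3178, theta = 155.2249 degrees


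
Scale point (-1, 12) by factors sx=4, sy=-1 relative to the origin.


Scaling: (x*sx, y*sy) = (-1*4, 12*-1) = (-4, -12)

(-4, -12)


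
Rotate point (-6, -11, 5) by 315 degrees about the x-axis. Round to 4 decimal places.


x' = -6
y' = -11*cos(315) - 5*sin(315) = -4.2426
z' = -11*sin(315) + 5*cos(315) = 11.3137

(-6, -4.2426, 11.3137)


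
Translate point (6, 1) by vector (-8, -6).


Translation: (x+dx, y+dy) = (6+-8, 1+-6) = (-2, -5)

(-2, -5)


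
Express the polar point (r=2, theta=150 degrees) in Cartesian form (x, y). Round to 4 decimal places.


x = 2 * cos(150) = -1.7321
y = 2 * sin(150) = 1

(-1.7321, 1)


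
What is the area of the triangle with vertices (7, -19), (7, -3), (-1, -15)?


Area = |x1(y2-y3) + x2(y3-y1) + x3(y1-y2)| / 2
= |7*(-3--15) + 7*(-15--19) + -1*(-19--3)| / 2
= 64

64


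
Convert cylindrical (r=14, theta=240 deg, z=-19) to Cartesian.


x = 14 * cos(240) = -7
y = 14 * sin(240) = -12.1244
z = -19

(-7, -12.1244, -19)


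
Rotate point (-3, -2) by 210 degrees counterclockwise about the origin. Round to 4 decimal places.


x' = -3*cos(210) - -2*sin(210) = 1.5981
y' = -3*sin(210) + -2*cos(210) = 3.2321

(1.5981, 3.2321)


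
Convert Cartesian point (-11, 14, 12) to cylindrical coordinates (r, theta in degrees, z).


r = sqrt((-11)^2 + 14^2) = 17.8045
theta = atan2(14, -11) = 128.1572 deg
z = 12

r = 17.8045, theta = 128.1572 deg, z = 12


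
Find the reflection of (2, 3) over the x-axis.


Reflection across x-axis: (x, y) -> (x, -y)
(2, 3) -> (2, -3)

(2, -3)


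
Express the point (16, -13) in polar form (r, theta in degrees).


r = sqrt(16^2 + (-13)^2) = 20.6155
theta = atan2(-13, 16) = 320.9061 degrees

r = 20.6155, theta = 320.9061 degrees


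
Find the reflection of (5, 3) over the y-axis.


Reflection across y-axis: (x, y) -> (-x, y)
(5, 3) -> (-5, 3)

(-5, 3)


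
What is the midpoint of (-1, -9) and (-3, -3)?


Midpoint = ((-1+-3)/2, (-9+-3)/2) = (-2, -6)

(-2, -6)


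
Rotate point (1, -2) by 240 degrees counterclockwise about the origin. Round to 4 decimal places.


x' = 1*cos(240) - -2*sin(240) = -2.2321
y' = 1*sin(240) + -2*cos(240) = 0.134

(-2.2321, 0.134)


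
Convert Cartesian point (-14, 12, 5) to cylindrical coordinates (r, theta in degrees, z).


r = sqrt((-14)^2 + 12^2) = 18.4391
theta = atan2(12, -14) = 139.3987 deg
z = 5

r = 18.4391, theta = 139.3987 deg, z = 5


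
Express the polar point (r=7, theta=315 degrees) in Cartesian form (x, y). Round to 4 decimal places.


x = 7 * cos(315) = 4.9497
y = 7 * sin(315) = -4.9497

(4.9497, -4.9497)


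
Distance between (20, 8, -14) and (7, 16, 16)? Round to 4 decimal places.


d = sqrt((7-20)^2 + (16-8)^2 + (16--14)^2) = 33.6601

33.6601


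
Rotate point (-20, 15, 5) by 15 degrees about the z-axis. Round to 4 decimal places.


x' = -20*cos(15) - 15*sin(15) = -23.2008
y' = -20*sin(15) + 15*cos(15) = 9.3125
z' = 5

(-23.2008, 9.3125, 5)


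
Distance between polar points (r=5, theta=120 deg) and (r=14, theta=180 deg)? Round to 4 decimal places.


d = sqrt(r1^2 + r2^2 - 2*r1*r2*cos(t2-t1))
d = sqrt(5^2 + 14^2 - 2*5*14*cos(180-120)) = 12.2882

12.2882


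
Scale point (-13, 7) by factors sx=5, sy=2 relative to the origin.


Scaling: (x*sx, y*sy) = (-13*5, 7*2) = (-65, 14)

(-65, 14)


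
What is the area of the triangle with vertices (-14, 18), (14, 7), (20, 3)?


Area = |x1(y2-y3) + x2(y3-y1) + x3(y1-y2)| / 2
= |-14*(7-3) + 14*(3-18) + 20*(18-7)| / 2
= 23

23


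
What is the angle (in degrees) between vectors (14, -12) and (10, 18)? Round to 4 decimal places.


dot = 14*10 + -12*18 = -76
|u| = 18.4391, |v| = 20.5913
cos(angle) = -0.2002
angle = 101.5467 degrees

101.5467 degrees


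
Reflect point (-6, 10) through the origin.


Reflection through origin: (x, y) -> (-x, -y)
(-6, 10) -> (6, -10)

(6, -10)


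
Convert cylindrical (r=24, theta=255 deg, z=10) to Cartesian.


x = 24 * cos(255) = -6.2117
y = 24 * sin(255) = -23.1822
z = 10

(-6.2117, -23.1822, 10)


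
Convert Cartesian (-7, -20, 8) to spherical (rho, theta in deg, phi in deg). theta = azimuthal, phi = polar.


rho = sqrt((-7)^2 + (-20)^2 + 8^2) = 22.6495
theta = atan2(-20, -7) = 250.71 deg
phi = acos(8/22.6495) = 69.3163 deg

rho = 22.6495, theta = 250.71 deg, phi = 69.3163 deg


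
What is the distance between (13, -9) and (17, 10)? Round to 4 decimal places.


d = sqrt((17-13)^2 + (10--9)^2) = 19.4165

19.4165


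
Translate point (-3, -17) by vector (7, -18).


Translation: (x+dx, y+dy) = (-3+7, -17+-18) = (4, -35)

(4, -35)


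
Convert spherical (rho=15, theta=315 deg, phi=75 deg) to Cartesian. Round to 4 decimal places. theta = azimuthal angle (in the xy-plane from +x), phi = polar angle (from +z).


x = 15 * sin(75) * cos(315) = 10.2452
y = 15 * sin(75) * sin(315) = -10.2452
z = 15 * cos(75) = 3.8823

(10.2452, -10.2452, 3.8823)


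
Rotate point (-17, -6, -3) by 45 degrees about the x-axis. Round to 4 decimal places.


x' = -17
y' = -6*cos(45) - -3*sin(45) = -2.1213
z' = -6*sin(45) + -3*cos(45) = -6.364

(-17, -2.1213, -6.364)


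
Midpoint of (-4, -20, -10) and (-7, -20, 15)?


Midpoint = ((-4+-7)/2, (-20+-20)/2, (-10+15)/2) = (-5.5, -20, 2.5)

(-5.5, -20, 2.5)


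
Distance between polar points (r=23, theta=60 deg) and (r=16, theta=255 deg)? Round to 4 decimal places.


d = sqrt(r1^2 + r2^2 - 2*r1*r2*cos(t2-t1))
d = sqrt(23^2 + 16^2 - 2*23*16*cos(255-60)) = 38.6771

38.6771


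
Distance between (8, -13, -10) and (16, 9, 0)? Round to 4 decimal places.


d = sqrt((16-8)^2 + (9--13)^2 + (0--10)^2) = 25.4558

25.4558


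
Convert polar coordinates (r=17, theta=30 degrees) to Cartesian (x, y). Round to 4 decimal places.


x = 17 * cos(30) = 14.7224
y = 17 * sin(30) = 8.5

(14.7224, 8.5)


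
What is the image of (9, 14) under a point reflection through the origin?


Reflection through origin: (x, y) -> (-x, -y)
(9, 14) -> (-9, -14)

(-9, -14)
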